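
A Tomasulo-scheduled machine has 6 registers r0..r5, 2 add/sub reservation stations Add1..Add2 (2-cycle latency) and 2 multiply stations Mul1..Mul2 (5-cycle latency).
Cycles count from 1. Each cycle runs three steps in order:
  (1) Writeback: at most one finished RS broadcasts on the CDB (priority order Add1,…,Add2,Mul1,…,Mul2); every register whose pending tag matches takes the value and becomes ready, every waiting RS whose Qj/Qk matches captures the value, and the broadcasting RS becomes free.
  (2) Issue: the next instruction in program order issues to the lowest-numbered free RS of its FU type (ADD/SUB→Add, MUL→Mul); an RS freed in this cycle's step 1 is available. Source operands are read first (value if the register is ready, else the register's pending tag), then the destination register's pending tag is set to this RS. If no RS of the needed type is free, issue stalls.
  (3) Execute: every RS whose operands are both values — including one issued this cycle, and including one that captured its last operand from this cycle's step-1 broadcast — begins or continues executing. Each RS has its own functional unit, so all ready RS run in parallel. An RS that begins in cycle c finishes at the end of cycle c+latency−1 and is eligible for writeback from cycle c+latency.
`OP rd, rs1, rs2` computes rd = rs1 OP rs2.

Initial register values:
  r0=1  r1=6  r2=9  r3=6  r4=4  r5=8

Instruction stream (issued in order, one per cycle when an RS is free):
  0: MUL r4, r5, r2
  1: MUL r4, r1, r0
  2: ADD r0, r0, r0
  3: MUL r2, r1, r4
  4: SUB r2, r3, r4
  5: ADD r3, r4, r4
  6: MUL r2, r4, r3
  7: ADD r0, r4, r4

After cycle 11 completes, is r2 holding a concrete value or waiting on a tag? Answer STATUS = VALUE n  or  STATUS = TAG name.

STATUS = TAG Mul2

c1: issue MUL r4<-Mul1 | r0:1,r1:6,r2:9,r3:6,r4:Mul1,r5:8
c2: issue MUL r4<-Mul2 | r0:1,r1:6,r2:9,r3:6,r4:Mul2,r5:8
c3: issue ADD r0<-Add1 | r0:Add1,r1:6,r2:9,r3:6,r4:Mul2,r5:8
c4: stall | r0:Add1,r1:6,r2:9,r3:6,r4:Mul2,r5:8
c5: CDB Add1=2; stall | r0:2,r1:6,r2:9,r3:6,r4:Mul2,r5:8
c6: CDB Mul1=72; issue MUL r2<-Mul1 | r0:2,r1:6,r2:Mul1,r3:6,r4:Mul2,r5:8
c7: CDB Mul2=6; issue SUB r2<-Add1 | r0:2,r1:6,r2:Add1,r3:6,r4:6,r5:8
c8: issue ADD r3<-Add2 | r0:2,r1:6,r2:Add1,r3:Add2,r4:6,r5:8
c9: CDB Add1=0; issue MUL r2<-Mul2 | r0:2,r1:6,r2:Mul2,r3:Add2,r4:6,r5:8
c10: CDB Add2=12; issue ADD r0<-Add1 | r0:Add1,r1:6,r2:Mul2,r3:12,r4:6,r5:8
c11: - | r0:Add1,r1:6,r2:Mul2,r3:12,r4:6,r5:8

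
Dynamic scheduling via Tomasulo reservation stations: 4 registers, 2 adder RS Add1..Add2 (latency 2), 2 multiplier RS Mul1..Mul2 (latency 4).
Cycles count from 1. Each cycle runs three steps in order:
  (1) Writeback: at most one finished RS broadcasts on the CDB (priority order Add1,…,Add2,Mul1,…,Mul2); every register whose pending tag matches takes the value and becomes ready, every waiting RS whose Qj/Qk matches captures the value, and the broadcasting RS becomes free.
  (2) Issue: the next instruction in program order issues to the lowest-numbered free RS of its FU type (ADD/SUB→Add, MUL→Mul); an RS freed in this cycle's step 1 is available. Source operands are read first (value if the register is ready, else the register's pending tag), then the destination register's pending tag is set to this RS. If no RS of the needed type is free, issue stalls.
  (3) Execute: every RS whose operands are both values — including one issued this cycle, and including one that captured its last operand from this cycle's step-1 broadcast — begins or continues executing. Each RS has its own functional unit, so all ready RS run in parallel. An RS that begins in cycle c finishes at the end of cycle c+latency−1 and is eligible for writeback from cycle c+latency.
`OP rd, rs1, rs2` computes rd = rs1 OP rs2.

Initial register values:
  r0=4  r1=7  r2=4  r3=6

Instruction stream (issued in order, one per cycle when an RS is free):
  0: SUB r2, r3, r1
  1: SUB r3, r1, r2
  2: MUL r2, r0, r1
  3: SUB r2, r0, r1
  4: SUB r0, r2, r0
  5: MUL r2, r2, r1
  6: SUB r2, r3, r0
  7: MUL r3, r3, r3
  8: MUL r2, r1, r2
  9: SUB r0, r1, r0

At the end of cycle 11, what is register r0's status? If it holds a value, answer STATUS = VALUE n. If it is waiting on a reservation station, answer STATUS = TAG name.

  c1: issue SUB r2<-Add1  regs: r0:4,r1:7,r2:Add1,r3:6
  c2: issue SUB r3<-Add2  regs: r0:4,r1:7,r2:Add1,r3:Add2
  c3: CDB Add1=-1; issue MUL r2<-Mul1  regs: r0:4,r1:7,r2:Mul1,r3:Add2
  c4: issue SUB r2<-Add1  regs: r0:4,r1:7,r2:Add1,r3:Add2
  c5: CDB Add2=8; issue SUB r0<-Add2  regs: r0:Add2,r1:7,r2:Add1,r3:8
  c6: CDB Add1=-3; issue MUL r2<-Mul2  regs: r0:Add2,r1:7,r2:Mul2,r3:8
  c7: CDB Mul1=28; issue SUB r2<-Add1  regs: r0:Add2,r1:7,r2:Add1,r3:8
  c8: CDB Add2=-7; issue MUL r3<-Mul1  regs: r0:-7,r1:7,r2:Add1,r3:Mul1
  c9: stall  regs: r0:-7,r1:7,r2:Add1,r3:Mul1
  c10: CDB Add1=15; stall  regs: r0:-7,r1:7,r2:15,r3:Mul1
  c11: CDB Mul2=-21; issue MUL r2<-Mul2  regs: r0:-7,r1:7,r2:Mul2,r3:Mul1

STATUS = VALUE -7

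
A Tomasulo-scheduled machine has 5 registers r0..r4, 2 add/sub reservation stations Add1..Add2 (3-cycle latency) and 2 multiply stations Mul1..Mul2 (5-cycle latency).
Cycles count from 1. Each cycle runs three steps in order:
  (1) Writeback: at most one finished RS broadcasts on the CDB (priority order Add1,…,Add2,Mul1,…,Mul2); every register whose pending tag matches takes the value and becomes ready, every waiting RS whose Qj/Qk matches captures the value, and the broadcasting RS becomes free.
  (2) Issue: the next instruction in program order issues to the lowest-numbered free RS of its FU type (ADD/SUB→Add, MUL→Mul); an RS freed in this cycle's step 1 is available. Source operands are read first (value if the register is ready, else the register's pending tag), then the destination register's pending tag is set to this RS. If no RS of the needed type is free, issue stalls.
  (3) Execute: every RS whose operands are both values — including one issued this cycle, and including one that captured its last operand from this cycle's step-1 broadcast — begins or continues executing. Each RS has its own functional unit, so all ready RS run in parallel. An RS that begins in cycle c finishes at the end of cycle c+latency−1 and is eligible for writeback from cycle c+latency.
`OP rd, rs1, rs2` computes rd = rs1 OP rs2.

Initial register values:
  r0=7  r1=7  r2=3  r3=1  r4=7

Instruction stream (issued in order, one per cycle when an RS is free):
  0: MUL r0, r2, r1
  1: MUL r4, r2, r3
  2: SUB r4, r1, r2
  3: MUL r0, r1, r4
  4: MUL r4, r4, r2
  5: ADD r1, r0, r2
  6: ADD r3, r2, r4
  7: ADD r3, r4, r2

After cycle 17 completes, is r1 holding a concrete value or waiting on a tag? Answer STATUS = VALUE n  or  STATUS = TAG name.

cycle 1: issue MUL r0<-Mul1 // r0:Mul1,r1:7,r2:3,r3:1,r4:7
cycle 2: issue MUL r4<-Mul2 // r0:Mul1,r1:7,r2:3,r3:1,r4:Mul2
cycle 3: issue SUB r4<-Add1 // r0:Mul1,r1:7,r2:3,r3:1,r4:Add1
cycle 4: stall // r0:Mul1,r1:7,r2:3,r3:1,r4:Add1
cycle 5: stall // r0:Mul1,r1:7,r2:3,r3:1,r4:Add1
cycle 6: CDB Add1=4; stall // r0:Mul1,r1:7,r2:3,r3:1,r4:4
cycle 7: CDB Mul1=21; issue MUL r0<-Mul1 // r0:Mul1,r1:7,r2:3,r3:1,r4:4
cycle 8: CDB Mul2=3; issue MUL r4<-Mul2 // r0:Mul1,r1:7,r2:3,r3:1,r4:Mul2
cycle 9: issue ADD r1<-Add1 // r0:Mul1,r1:Add1,r2:3,r3:1,r4:Mul2
cycle 10: issue ADD r3<-Add2 // r0:Mul1,r1:Add1,r2:3,r3:Add2,r4:Mul2
cycle 11: stall // r0:Mul1,r1:Add1,r2:3,r3:Add2,r4:Mul2
cycle 12: CDB Mul1=28; stall // r0:28,r1:Add1,r2:3,r3:Add2,r4:Mul2
cycle 13: CDB Mul2=12; stall // r0:28,r1:Add1,r2:3,r3:Add2,r4:12
cycle 14: stall // r0:28,r1:Add1,r2:3,r3:Add2,r4:12
cycle 15: CDB Add1=31; issue ADD r3<-Add1 // r0:28,r1:31,r2:3,r3:Add1,r4:12
cycle 16: CDB Add2=15 // r0:28,r1:31,r2:3,r3:Add1,r4:12
cycle 17: - // r0:28,r1:31,r2:3,r3:Add1,r4:12

STATUS = VALUE 31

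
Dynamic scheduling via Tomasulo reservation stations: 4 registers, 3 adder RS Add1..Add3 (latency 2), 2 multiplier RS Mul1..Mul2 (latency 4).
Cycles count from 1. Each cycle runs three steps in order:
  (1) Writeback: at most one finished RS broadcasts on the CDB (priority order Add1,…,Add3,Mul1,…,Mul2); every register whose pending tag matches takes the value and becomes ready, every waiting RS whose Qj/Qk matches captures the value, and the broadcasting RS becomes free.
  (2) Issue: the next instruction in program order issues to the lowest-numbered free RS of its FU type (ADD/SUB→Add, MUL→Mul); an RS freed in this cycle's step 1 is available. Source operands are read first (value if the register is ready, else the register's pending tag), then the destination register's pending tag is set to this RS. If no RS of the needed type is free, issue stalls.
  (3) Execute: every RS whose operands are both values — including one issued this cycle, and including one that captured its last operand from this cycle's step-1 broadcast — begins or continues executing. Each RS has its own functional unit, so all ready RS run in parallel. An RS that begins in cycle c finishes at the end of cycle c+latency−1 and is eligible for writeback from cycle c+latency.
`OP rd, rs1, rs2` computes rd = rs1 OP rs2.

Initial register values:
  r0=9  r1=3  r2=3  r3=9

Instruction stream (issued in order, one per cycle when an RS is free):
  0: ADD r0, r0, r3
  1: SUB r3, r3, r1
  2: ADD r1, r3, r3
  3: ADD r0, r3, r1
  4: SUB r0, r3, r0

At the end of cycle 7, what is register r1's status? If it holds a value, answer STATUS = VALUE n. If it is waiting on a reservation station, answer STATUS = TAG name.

STATUS = VALUE 12

cycle 1: issue ADD r0<-Add1 // r0:Add1,r1:3,r2:3,r3:9
cycle 2: issue SUB r3<-Add2 // r0:Add1,r1:3,r2:3,r3:Add2
cycle 3: CDB Add1=18; issue ADD r1<-Add1 // r0:18,r1:Add1,r2:3,r3:Add2
cycle 4: CDB Add2=6; issue ADD r0<-Add2 // r0:Add2,r1:Add1,r2:3,r3:6
cycle 5: issue SUB r0<-Add3 // r0:Add3,r1:Add1,r2:3,r3:6
cycle 6: CDB Add1=12 // r0:Add3,r1:12,r2:3,r3:6
cycle 7: - // r0:Add3,r1:12,r2:3,r3:6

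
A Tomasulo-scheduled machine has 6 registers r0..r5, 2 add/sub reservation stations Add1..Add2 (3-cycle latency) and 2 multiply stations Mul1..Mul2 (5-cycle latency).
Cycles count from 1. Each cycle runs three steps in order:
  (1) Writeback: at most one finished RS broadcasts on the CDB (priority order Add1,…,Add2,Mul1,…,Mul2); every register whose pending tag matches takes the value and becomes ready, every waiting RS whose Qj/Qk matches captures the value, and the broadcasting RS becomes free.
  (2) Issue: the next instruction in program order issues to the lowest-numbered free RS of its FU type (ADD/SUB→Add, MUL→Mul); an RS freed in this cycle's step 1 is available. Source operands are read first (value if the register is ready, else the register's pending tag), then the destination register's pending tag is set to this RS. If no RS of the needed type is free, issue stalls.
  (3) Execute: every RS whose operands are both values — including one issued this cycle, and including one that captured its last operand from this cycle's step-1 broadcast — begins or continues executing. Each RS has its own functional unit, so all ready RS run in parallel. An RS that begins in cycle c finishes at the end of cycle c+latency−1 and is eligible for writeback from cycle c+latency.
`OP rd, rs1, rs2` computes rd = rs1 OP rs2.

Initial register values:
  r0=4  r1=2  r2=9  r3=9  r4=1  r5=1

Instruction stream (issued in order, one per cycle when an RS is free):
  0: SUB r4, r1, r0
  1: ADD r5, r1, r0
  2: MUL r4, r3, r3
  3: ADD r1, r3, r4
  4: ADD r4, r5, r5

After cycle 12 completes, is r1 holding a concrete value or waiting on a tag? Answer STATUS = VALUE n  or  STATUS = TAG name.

STATUS = VALUE 90

cycle 1: issue SUB r4<-Add1 // r0:4,r1:2,r2:9,r3:9,r4:Add1,r5:1
cycle 2: issue ADD r5<-Add2 // r0:4,r1:2,r2:9,r3:9,r4:Add1,r5:Add2
cycle 3: issue MUL r4<-Mul1 // r0:4,r1:2,r2:9,r3:9,r4:Mul1,r5:Add2
cycle 4: CDB Add1=-2; issue ADD r1<-Add1 // r0:4,r1:Add1,r2:9,r3:9,r4:Mul1,r5:Add2
cycle 5: CDB Add2=6; issue ADD r4<-Add2 // r0:4,r1:Add1,r2:9,r3:9,r4:Add2,r5:6
cycle 6: - // r0:4,r1:Add1,r2:9,r3:9,r4:Add2,r5:6
cycle 7: - // r0:4,r1:Add1,r2:9,r3:9,r4:Add2,r5:6
cycle 8: CDB Add2=12 // r0:4,r1:Add1,r2:9,r3:9,r4:12,r5:6
cycle 9: CDB Mul1=81 // r0:4,r1:Add1,r2:9,r3:9,r4:12,r5:6
cycle 10: - // r0:4,r1:Add1,r2:9,r3:9,r4:12,r5:6
cycle 11: - // r0:4,r1:Add1,r2:9,r3:9,r4:12,r5:6
cycle 12: CDB Add1=90 // r0:4,r1:90,r2:9,r3:9,r4:12,r5:6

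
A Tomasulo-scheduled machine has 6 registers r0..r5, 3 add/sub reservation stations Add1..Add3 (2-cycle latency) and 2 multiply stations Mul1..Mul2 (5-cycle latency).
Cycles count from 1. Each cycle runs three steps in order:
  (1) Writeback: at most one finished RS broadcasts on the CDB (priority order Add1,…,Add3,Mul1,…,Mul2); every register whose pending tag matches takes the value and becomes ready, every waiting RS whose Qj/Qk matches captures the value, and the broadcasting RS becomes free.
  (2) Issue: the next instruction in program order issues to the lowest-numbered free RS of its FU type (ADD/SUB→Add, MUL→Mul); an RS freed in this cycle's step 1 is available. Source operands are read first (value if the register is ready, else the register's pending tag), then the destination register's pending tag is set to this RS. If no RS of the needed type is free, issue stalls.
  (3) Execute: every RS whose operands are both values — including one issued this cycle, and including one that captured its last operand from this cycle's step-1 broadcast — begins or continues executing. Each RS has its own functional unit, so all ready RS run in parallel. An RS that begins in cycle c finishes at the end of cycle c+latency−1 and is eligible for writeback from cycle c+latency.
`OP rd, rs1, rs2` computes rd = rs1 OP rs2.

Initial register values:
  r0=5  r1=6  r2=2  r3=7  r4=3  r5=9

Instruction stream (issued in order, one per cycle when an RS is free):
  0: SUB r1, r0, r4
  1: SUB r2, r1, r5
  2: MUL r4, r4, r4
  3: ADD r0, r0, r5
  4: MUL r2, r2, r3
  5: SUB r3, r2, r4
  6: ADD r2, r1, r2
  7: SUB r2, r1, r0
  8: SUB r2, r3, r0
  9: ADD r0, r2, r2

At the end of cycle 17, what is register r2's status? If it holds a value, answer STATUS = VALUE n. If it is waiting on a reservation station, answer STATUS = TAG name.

STATUS = VALUE -72

c1: issue SUB r1<-Add1 | r0:5,r1:Add1,r2:2,r3:7,r4:3,r5:9
c2: issue SUB r2<-Add2 | r0:5,r1:Add1,r2:Add2,r3:7,r4:3,r5:9
c3: CDB Add1=2; issue MUL r4<-Mul1 | r0:5,r1:2,r2:Add2,r3:7,r4:Mul1,r5:9
c4: issue ADD r0<-Add1 | r0:Add1,r1:2,r2:Add2,r3:7,r4:Mul1,r5:9
c5: CDB Add2=-7; issue MUL r2<-Mul2 | r0:Add1,r1:2,r2:Mul2,r3:7,r4:Mul1,r5:9
c6: CDB Add1=14; issue SUB r3<-Add1 | r0:14,r1:2,r2:Mul2,r3:Add1,r4:Mul1,r5:9
c7: issue ADD r2<-Add2 | r0:14,r1:2,r2:Add2,r3:Add1,r4:Mul1,r5:9
c8: CDB Mul1=9; issue SUB r2<-Add3 | r0:14,r1:2,r2:Add3,r3:Add1,r4:9,r5:9
c9: stall | r0:14,r1:2,r2:Add3,r3:Add1,r4:9,r5:9
c10: CDB Add3=-12; issue SUB r2<-Add3 | r0:14,r1:2,r2:Add3,r3:Add1,r4:9,r5:9
c11: CDB Mul2=-49; stall | r0:14,r1:2,r2:Add3,r3:Add1,r4:9,r5:9
c12: stall | r0:14,r1:2,r2:Add3,r3:Add1,r4:9,r5:9
c13: CDB Add1=-58; issue ADD r0<-Add1 | r0:Add1,r1:2,r2:Add3,r3:-58,r4:9,r5:9
c14: CDB Add2=-47 | r0:Add1,r1:2,r2:Add3,r3:-58,r4:9,r5:9
c15: CDB Add3=-72 | r0:Add1,r1:2,r2:-72,r3:-58,r4:9,r5:9
c16: - | r0:Add1,r1:2,r2:-72,r3:-58,r4:9,r5:9
c17: CDB Add1=-144 | r0:-144,r1:2,r2:-72,r3:-58,r4:9,r5:9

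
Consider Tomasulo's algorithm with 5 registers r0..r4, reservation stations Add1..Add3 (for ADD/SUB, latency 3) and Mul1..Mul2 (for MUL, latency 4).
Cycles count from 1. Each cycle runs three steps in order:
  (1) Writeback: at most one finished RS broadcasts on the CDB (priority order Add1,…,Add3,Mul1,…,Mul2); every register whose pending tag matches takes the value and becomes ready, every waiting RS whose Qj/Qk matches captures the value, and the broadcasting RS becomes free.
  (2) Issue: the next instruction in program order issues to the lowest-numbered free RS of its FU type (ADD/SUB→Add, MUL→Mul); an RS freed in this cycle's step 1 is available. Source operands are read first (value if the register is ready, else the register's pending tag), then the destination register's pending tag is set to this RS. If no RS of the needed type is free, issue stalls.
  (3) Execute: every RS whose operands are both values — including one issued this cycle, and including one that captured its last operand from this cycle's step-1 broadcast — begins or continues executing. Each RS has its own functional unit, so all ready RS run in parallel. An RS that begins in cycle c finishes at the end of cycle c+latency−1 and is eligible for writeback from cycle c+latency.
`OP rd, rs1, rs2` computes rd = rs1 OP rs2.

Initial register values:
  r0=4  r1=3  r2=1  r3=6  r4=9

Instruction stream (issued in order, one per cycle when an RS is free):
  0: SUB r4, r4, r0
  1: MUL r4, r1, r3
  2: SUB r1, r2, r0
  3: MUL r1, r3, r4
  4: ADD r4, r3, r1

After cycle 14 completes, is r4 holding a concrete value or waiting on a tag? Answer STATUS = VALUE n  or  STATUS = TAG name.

  c1: issue SUB r4<-Add1  regs: r0:4,r1:3,r2:1,r3:6,r4:Add1
  c2: issue MUL r4<-Mul1  regs: r0:4,r1:3,r2:1,r3:6,r4:Mul1
  c3: issue SUB r1<-Add2  regs: r0:4,r1:Add2,r2:1,r3:6,r4:Mul1
  c4: CDB Add1=5; issue MUL r1<-Mul2  regs: r0:4,r1:Mul2,r2:1,r3:6,r4:Mul1
  c5: issue ADD r4<-Add1  regs: r0:4,r1:Mul2,r2:1,r3:6,r4:Add1
  c6: CDB Add2=-3  regs: r0:4,r1:Mul2,r2:1,r3:6,r4:Add1
  c7: CDB Mul1=18  regs: r0:4,r1:Mul2,r2:1,r3:6,r4:Add1
  c8: -  regs: r0:4,r1:Mul2,r2:1,r3:6,r4:Add1
  c9: -  regs: r0:4,r1:Mul2,r2:1,r3:6,r4:Add1
  c10: -  regs: r0:4,r1:Mul2,r2:1,r3:6,r4:Add1
  c11: CDB Mul2=108  regs: r0:4,r1:108,r2:1,r3:6,r4:Add1
  c12: -  regs: r0:4,r1:108,r2:1,r3:6,r4:Add1
  c13: -  regs: r0:4,r1:108,r2:1,r3:6,r4:Add1
  c14: CDB Add1=114  regs: r0:4,r1:108,r2:1,r3:6,r4:114

STATUS = VALUE 114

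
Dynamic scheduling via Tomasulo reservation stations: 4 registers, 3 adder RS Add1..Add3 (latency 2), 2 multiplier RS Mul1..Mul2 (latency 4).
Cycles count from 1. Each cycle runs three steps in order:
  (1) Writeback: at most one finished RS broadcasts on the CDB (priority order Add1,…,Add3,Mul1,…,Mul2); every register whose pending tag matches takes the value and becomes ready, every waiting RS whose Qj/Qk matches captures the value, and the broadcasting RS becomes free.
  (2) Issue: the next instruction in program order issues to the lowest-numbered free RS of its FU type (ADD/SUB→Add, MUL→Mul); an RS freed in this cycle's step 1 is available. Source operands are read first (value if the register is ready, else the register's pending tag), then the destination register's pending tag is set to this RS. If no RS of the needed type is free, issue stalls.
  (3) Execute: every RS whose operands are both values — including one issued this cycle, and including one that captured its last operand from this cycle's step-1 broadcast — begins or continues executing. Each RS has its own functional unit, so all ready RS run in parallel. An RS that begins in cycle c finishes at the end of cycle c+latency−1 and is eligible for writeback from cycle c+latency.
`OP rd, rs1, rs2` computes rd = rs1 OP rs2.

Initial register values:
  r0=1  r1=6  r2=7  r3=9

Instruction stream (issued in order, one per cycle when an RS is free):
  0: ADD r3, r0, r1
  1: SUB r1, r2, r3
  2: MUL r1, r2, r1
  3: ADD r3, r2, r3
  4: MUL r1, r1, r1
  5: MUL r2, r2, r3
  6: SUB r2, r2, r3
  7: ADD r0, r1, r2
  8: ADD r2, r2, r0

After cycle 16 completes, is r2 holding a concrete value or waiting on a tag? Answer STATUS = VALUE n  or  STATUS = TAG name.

STATUS = TAG Add3

c1: issue ADD r3<-Add1 | r0:1,r1:6,r2:7,r3:Add1
c2: issue SUB r1<-Add2 | r0:1,r1:Add2,r2:7,r3:Add1
c3: CDB Add1=7; issue MUL r1<-Mul1 | r0:1,r1:Mul1,r2:7,r3:7
c4: issue ADD r3<-Add1 | r0:1,r1:Mul1,r2:7,r3:Add1
c5: CDB Add2=0; issue MUL r1<-Mul2 | r0:1,r1:Mul2,r2:7,r3:Add1
c6: CDB Add1=14; stall | r0:1,r1:Mul2,r2:7,r3:14
c7: stall | r0:1,r1:Mul2,r2:7,r3:14
c8: stall | r0:1,r1:Mul2,r2:7,r3:14
c9: CDB Mul1=0; issue MUL r2<-Mul1 | r0:1,r1:Mul2,r2:Mul1,r3:14
c10: issue SUB r2<-Add1 | r0:1,r1:Mul2,r2:Add1,r3:14
c11: issue ADD r0<-Add2 | r0:Add2,r1:Mul2,r2:Add1,r3:14
c12: issue ADD r2<-Add3 | r0:Add2,r1:Mul2,r2:Add3,r3:14
c13: CDB Mul1=98 | r0:Add2,r1:Mul2,r2:Add3,r3:14
c14: CDB Mul2=0 | r0:Add2,r1:0,r2:Add3,r3:14
c15: CDB Add1=84 | r0:Add2,r1:0,r2:Add3,r3:14
c16: - | r0:Add2,r1:0,r2:Add3,r3:14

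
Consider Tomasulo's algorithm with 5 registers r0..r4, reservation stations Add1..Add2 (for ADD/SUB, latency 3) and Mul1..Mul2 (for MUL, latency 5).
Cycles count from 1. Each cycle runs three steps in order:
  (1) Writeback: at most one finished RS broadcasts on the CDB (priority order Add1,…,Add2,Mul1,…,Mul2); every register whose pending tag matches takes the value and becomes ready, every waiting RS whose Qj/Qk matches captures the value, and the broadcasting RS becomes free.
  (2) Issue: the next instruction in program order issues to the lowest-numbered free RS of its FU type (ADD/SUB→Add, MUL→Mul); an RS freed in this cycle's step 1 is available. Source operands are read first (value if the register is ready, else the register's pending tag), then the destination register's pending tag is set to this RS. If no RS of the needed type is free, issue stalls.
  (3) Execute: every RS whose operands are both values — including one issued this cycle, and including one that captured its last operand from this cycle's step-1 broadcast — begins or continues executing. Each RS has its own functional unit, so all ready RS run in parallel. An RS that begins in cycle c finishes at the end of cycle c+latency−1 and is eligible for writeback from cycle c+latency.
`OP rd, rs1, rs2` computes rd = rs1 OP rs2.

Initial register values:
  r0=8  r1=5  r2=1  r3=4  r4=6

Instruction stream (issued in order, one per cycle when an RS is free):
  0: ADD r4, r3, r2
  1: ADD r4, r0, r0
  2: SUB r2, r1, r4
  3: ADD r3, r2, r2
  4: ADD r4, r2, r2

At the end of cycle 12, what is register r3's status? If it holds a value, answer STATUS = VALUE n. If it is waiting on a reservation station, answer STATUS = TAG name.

  c1: issue ADD r4<-Add1  regs: r0:8,r1:5,r2:1,r3:4,r4:Add1
  c2: issue ADD r4<-Add2  regs: r0:8,r1:5,r2:1,r3:4,r4:Add2
  c3: stall  regs: r0:8,r1:5,r2:1,r3:4,r4:Add2
  c4: CDB Add1=5; issue SUB r2<-Add1  regs: r0:8,r1:5,r2:Add1,r3:4,r4:Add2
  c5: CDB Add2=16; issue ADD r3<-Add2  regs: r0:8,r1:5,r2:Add1,r3:Add2,r4:16
  c6: stall  regs: r0:8,r1:5,r2:Add1,r3:Add2,r4:16
  c7: stall  regs: r0:8,r1:5,r2:Add1,r3:Add2,r4:16
  c8: CDB Add1=-11; issue ADD r4<-Add1  regs: r0:8,r1:5,r2:-11,r3:Add2,r4:Add1
  c9: -  regs: r0:8,r1:5,r2:-11,r3:Add2,r4:Add1
  c10: -  regs: r0:8,r1:5,r2:-11,r3:Add2,r4:Add1
  c11: CDB Add1=-22  regs: r0:8,r1:5,r2:-11,r3:Add2,r4:-22
  c12: CDB Add2=-22  regs: r0:8,r1:5,r2:-11,r3:-22,r4:-22

STATUS = VALUE -22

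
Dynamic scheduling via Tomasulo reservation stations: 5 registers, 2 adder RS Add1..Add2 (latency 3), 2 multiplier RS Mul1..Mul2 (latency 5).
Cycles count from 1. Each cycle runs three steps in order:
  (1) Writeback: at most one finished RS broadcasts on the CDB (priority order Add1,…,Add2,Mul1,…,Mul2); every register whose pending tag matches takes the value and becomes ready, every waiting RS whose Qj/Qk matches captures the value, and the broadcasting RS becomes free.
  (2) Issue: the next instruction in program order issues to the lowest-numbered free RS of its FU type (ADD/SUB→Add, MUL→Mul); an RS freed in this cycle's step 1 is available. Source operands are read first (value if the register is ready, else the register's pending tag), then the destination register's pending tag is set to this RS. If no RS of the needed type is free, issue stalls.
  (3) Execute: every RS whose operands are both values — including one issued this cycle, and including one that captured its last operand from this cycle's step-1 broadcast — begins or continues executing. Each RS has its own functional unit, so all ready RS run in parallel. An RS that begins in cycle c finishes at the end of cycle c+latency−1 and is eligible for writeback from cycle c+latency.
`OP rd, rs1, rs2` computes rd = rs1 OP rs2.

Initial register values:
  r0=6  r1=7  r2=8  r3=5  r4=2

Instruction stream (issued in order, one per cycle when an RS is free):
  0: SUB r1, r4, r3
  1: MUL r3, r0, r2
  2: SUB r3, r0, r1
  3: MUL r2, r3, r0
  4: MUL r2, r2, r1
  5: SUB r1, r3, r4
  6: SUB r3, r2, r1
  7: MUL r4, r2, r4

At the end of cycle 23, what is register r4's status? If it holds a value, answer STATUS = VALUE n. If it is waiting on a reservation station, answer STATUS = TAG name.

STATUS = VALUE -324

  c1: issue SUB r1<-Add1  regs: r0:6,r1:Add1,r2:8,r3:5,r4:2
  c2: issue MUL r3<-Mul1  regs: r0:6,r1:Add1,r2:8,r3:Mul1,r4:2
  c3: issue SUB r3<-Add2  regs: r0:6,r1:Add1,r2:8,r3:Add2,r4:2
  c4: CDB Add1=-3; issue MUL r2<-Mul2  regs: r0:6,r1:-3,r2:Mul2,r3:Add2,r4:2
  c5: stall  regs: r0:6,r1:-3,r2:Mul2,r3:Add2,r4:2
  c6: stall  regs: r0:6,r1:-3,r2:Mul2,r3:Add2,r4:2
  c7: CDB Add2=9; stall  regs: r0:6,r1:-3,r2:Mul2,r3:9,r4:2
  c8: CDB Mul1=48; issue MUL r2<-Mul1  regs: r0:6,r1:-3,r2:Mul1,r3:9,r4:2
  c9: issue SUB r1<-Add1  regs: r0:6,r1:Add1,r2:Mul1,r3:9,r4:2
  c10: issue SUB r3<-Add2  regs: r0:6,r1:Add1,r2:Mul1,r3:Add2,r4:2
  c11: stall  regs: r0:6,r1:Add1,r2:Mul1,r3:Add2,r4:2
  c12: CDB Add1=7; stall  regs: r0:6,r1:7,r2:Mul1,r3:Add2,r4:2
  c13: CDB Mul2=54; issue MUL r4<-Mul2  regs: r0:6,r1:7,r2:Mul1,r3:Add2,r4:Mul2
  c14: -  regs: r0:6,r1:7,r2:Mul1,r3:Add2,r4:Mul2
  c15: -  regs: r0:6,r1:7,r2:Mul1,r3:Add2,r4:Mul2
  c16: -  regs: r0:6,r1:7,r2:Mul1,r3:Add2,r4:Mul2
  c17: -  regs: r0:6,r1:7,r2:Mul1,r3:Add2,r4:Mul2
  c18: CDB Mul1=-162  regs: r0:6,r1:7,r2:-162,r3:Add2,r4:Mul2
  c19: -  regs: r0:6,r1:7,r2:-162,r3:Add2,r4:Mul2
  c20: -  regs: r0:6,r1:7,r2:-162,r3:Add2,r4:Mul2
  c21: CDB Add2=-169  regs: r0:6,r1:7,r2:-162,r3:-169,r4:Mul2
  c22: -  regs: r0:6,r1:7,r2:-162,r3:-169,r4:Mul2
  c23: CDB Mul2=-324  regs: r0:6,r1:7,r2:-162,r3:-169,r4:-324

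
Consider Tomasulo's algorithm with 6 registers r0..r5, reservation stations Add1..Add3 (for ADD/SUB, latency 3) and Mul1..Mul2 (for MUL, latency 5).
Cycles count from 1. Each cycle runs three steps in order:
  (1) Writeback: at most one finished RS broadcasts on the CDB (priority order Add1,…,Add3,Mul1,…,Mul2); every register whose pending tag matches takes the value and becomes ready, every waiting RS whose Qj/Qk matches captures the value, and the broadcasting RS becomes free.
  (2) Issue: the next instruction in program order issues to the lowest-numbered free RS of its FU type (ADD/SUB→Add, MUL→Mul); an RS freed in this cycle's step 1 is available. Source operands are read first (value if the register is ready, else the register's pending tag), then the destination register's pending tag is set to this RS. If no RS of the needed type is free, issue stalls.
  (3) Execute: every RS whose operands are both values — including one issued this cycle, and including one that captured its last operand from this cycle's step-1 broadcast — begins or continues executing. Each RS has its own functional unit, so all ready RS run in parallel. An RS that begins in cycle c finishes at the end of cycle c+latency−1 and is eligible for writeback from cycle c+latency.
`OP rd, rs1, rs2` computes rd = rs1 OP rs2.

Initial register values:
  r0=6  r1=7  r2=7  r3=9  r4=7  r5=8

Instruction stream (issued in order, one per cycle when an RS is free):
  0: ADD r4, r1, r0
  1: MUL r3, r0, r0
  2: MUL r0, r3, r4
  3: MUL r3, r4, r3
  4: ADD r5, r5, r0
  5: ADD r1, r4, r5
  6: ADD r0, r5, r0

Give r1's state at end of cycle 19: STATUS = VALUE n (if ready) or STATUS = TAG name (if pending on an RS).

STATUS = VALUE 489

  c1: issue ADD r4<-Add1  regs: r0:6,r1:7,r2:7,r3:9,r4:Add1,r5:8
  c2: issue MUL r3<-Mul1  regs: r0:6,r1:7,r2:7,r3:Mul1,r4:Add1,r5:8
  c3: issue MUL r0<-Mul2  regs: r0:Mul2,r1:7,r2:7,r3:Mul1,r4:Add1,r5:8
  c4: CDB Add1=13; stall  regs: r0:Mul2,r1:7,r2:7,r3:Mul1,r4:13,r5:8
  c5: stall  regs: r0:Mul2,r1:7,r2:7,r3:Mul1,r4:13,r5:8
  c6: stall  regs: r0:Mul2,r1:7,r2:7,r3:Mul1,r4:13,r5:8
  c7: CDB Mul1=36; issue MUL r3<-Mul1  regs: r0:Mul2,r1:7,r2:7,r3:Mul1,r4:13,r5:8
  c8: issue ADD r5<-Add1  regs: r0:Mul2,r1:7,r2:7,r3:Mul1,r4:13,r5:Add1
  c9: issue ADD r1<-Add2  regs: r0:Mul2,r1:Add2,r2:7,r3:Mul1,r4:13,r5:Add1
  c10: issue ADD r0<-Add3  regs: r0:Add3,r1:Add2,r2:7,r3:Mul1,r4:13,r5:Add1
  c11: -  regs: r0:Add3,r1:Add2,r2:7,r3:Mul1,r4:13,r5:Add1
  c12: CDB Mul1=468  regs: r0:Add3,r1:Add2,r2:7,r3:468,r4:13,r5:Add1
  c13: CDB Mul2=468  regs: r0:Add3,r1:Add2,r2:7,r3:468,r4:13,r5:Add1
  c14: -  regs: r0:Add3,r1:Add2,r2:7,r3:468,r4:13,r5:Add1
  c15: -  regs: r0:Add3,r1:Add2,r2:7,r3:468,r4:13,r5:Add1
  c16: CDB Add1=476  regs: r0:Add3,r1:Add2,r2:7,r3:468,r4:13,r5:476
  c17: -  regs: r0:Add3,r1:Add2,r2:7,r3:468,r4:13,r5:476
  c18: -  regs: r0:Add3,r1:Add2,r2:7,r3:468,r4:13,r5:476
  c19: CDB Add2=489  regs: r0:Add3,r1:489,r2:7,r3:468,r4:13,r5:476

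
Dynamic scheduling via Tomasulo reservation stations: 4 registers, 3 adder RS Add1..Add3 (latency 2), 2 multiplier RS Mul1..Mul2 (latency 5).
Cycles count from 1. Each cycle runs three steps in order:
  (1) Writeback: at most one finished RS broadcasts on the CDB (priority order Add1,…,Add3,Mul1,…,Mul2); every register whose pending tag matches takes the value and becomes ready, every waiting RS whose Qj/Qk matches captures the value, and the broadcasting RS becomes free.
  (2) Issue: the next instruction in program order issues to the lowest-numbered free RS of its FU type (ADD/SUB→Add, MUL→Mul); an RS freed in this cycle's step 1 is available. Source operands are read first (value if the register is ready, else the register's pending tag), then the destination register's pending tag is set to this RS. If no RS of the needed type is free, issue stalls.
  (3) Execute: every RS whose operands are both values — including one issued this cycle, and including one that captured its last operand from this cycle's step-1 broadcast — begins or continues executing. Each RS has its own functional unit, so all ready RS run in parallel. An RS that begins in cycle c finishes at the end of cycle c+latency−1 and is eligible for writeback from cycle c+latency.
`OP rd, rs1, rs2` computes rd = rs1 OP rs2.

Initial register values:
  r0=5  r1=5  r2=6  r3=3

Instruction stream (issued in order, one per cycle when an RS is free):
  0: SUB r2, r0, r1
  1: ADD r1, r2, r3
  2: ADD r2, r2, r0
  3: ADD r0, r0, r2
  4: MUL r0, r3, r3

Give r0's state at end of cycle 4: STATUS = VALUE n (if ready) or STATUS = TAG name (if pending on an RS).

STATUS = TAG Add3

c1: issue SUB r2<-Add1 | r0:5,r1:5,r2:Add1,r3:3
c2: issue ADD r1<-Add2 | r0:5,r1:Add2,r2:Add1,r3:3
c3: CDB Add1=0; issue ADD r2<-Add1 | r0:5,r1:Add2,r2:Add1,r3:3
c4: issue ADD r0<-Add3 | r0:Add3,r1:Add2,r2:Add1,r3:3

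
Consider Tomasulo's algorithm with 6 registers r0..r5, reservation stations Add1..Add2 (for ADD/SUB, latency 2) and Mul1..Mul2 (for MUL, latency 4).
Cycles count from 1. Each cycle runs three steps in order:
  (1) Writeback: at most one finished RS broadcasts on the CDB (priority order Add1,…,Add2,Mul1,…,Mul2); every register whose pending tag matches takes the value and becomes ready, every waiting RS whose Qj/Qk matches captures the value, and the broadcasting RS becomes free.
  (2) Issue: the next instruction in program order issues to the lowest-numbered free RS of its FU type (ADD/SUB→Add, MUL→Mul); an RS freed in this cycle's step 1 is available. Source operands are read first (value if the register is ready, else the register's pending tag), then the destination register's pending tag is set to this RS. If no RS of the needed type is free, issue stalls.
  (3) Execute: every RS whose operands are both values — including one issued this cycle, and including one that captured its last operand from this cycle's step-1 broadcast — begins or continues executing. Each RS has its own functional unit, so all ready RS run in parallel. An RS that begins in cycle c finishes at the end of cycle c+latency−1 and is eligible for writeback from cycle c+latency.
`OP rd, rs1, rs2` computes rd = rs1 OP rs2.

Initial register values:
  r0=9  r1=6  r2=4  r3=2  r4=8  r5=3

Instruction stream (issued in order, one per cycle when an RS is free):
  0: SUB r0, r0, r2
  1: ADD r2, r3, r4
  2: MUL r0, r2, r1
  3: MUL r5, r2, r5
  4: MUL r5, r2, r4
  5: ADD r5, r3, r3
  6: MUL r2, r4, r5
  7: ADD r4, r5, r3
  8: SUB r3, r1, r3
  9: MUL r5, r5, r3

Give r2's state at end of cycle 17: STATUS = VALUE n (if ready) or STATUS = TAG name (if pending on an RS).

  c1: issue SUB r0<-Add1  regs: r0:Add1,r1:6,r2:4,r3:2,r4:8,r5:3
  c2: issue ADD r2<-Add2  regs: r0:Add1,r1:6,r2:Add2,r3:2,r4:8,r5:3
  c3: CDB Add1=5; issue MUL r0<-Mul1  regs: r0:Mul1,r1:6,r2:Add2,r3:2,r4:8,r5:3
  c4: CDB Add2=10; issue MUL r5<-Mul2  regs: r0:Mul1,r1:6,r2:10,r3:2,r4:8,r5:Mul2
  c5: stall  regs: r0:Mul1,r1:6,r2:10,r3:2,r4:8,r5:Mul2
  c6: stall  regs: r0:Mul1,r1:6,r2:10,r3:2,r4:8,r5:Mul2
  c7: stall  regs: r0:Mul1,r1:6,r2:10,r3:2,r4:8,r5:Mul2
  c8: CDB Mul1=60; issue MUL r5<-Mul1  regs: r0:60,r1:6,r2:10,r3:2,r4:8,r5:Mul1
  c9: CDB Mul2=30; issue ADD r5<-Add1  regs: r0:60,r1:6,r2:10,r3:2,r4:8,r5:Add1
  c10: issue MUL r2<-Mul2  regs: r0:60,r1:6,r2:Mul2,r3:2,r4:8,r5:Add1
  c11: CDB Add1=4; issue ADD r4<-Add1  regs: r0:60,r1:6,r2:Mul2,r3:2,r4:Add1,r5:4
  c12: CDB Mul1=80; issue SUB r3<-Add2  regs: r0:60,r1:6,r2:Mul2,r3:Add2,r4:Add1,r5:4
  c13: CDB Add1=6; issue MUL r5<-Mul1  regs: r0:60,r1:6,r2:Mul2,r3:Add2,r4:6,r5:Mul1
  c14: CDB Add2=4  regs: r0:60,r1:6,r2:Mul2,r3:4,r4:6,r5:Mul1
  c15: CDB Mul2=32  regs: r0:60,r1:6,r2:32,r3:4,r4:6,r5:Mul1
  c16: -  regs: r0:60,r1:6,r2:32,r3:4,r4:6,r5:Mul1
  c17: -  regs: r0:60,r1:6,r2:32,r3:4,r4:6,r5:Mul1

STATUS = VALUE 32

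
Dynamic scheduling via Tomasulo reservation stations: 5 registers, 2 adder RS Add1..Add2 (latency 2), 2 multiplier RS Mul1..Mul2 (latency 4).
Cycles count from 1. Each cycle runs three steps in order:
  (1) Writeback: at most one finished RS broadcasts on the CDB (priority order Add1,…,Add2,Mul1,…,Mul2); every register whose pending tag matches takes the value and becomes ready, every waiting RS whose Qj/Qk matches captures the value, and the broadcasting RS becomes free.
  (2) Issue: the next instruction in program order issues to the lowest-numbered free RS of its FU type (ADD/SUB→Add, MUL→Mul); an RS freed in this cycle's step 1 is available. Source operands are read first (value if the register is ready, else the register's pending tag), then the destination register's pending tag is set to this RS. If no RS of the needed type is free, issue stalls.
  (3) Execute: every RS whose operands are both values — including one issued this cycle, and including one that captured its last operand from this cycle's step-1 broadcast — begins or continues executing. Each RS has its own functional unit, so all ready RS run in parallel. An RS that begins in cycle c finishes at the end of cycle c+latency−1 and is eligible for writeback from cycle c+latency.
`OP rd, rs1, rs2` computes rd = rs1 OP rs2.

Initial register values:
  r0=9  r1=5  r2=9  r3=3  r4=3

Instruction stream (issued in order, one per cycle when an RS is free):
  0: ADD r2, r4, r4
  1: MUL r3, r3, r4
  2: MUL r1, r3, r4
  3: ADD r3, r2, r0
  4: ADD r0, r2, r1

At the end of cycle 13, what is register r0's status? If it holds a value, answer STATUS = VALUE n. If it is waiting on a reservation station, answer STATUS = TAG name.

STATUS = VALUE 33

  c1: issue ADD r2<-Add1  regs: r0:9,r1:5,r2:Add1,r3:3,r4:3
  c2: issue MUL r3<-Mul1  regs: r0:9,r1:5,r2:Add1,r3:Mul1,r4:3
  c3: CDB Add1=6; issue MUL r1<-Mul2  regs: r0:9,r1:Mul2,r2:6,r3:Mul1,r4:3
  c4: issue ADD r3<-Add1  regs: r0:9,r1:Mul2,r2:6,r3:Add1,r4:3
  c5: issue ADD r0<-Add2  regs: r0:Add2,r1:Mul2,r2:6,r3:Add1,r4:3
  c6: CDB Add1=15  regs: r0:Add2,r1:Mul2,r2:6,r3:15,r4:3
  c7: CDB Mul1=9  regs: r0:Add2,r1:Mul2,r2:6,r3:15,r4:3
  c8: -  regs: r0:Add2,r1:Mul2,r2:6,r3:15,r4:3
  c9: -  regs: r0:Add2,r1:Mul2,r2:6,r3:15,r4:3
  c10: -  regs: r0:Add2,r1:Mul2,r2:6,r3:15,r4:3
  c11: CDB Mul2=27  regs: r0:Add2,r1:27,r2:6,r3:15,r4:3
  c12: -  regs: r0:Add2,r1:27,r2:6,r3:15,r4:3
  c13: CDB Add2=33  regs: r0:33,r1:27,r2:6,r3:15,r4:3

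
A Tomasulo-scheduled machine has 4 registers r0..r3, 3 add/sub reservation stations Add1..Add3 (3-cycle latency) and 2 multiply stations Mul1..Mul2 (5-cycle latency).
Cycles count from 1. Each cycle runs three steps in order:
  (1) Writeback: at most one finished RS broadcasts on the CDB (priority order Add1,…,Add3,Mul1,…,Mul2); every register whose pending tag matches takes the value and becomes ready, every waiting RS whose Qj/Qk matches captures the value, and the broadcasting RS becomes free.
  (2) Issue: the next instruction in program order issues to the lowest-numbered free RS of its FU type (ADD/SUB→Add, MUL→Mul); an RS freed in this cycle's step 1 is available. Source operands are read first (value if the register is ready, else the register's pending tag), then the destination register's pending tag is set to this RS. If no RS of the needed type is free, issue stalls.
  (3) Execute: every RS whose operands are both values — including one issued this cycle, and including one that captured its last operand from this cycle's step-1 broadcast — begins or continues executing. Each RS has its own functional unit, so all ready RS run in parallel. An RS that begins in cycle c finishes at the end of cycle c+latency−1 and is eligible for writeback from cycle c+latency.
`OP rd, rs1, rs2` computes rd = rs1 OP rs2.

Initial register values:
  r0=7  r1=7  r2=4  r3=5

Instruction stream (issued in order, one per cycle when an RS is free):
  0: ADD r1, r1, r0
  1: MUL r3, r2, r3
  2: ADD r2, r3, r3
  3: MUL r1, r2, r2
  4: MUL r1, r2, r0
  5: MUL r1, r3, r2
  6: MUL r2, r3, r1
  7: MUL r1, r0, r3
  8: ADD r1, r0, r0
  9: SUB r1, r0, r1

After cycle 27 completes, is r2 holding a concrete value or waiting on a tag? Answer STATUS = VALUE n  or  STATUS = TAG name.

STATUS = VALUE 16000

c1: issue ADD r1<-Add1 | r0:7,r1:Add1,r2:4,r3:5
c2: issue MUL r3<-Mul1 | r0:7,r1:Add1,r2:4,r3:Mul1
c3: issue ADD r2<-Add2 | r0:7,r1:Add1,r2:Add2,r3:Mul1
c4: CDB Add1=14; issue MUL r1<-Mul2 | r0:7,r1:Mul2,r2:Add2,r3:Mul1
c5: stall | r0:7,r1:Mul2,r2:Add2,r3:Mul1
c6: stall | r0:7,r1:Mul2,r2:Add2,r3:Mul1
c7: CDB Mul1=20; issue MUL r1<-Mul1 | r0:7,r1:Mul1,r2:Add2,r3:20
c8: stall | r0:7,r1:Mul1,r2:Add2,r3:20
c9: stall | r0:7,r1:Mul1,r2:Add2,r3:20
c10: CDB Add2=40; stall | r0:7,r1:Mul1,r2:40,r3:20
c11: stall | r0:7,r1:Mul1,r2:40,r3:20
c12: stall | r0:7,r1:Mul1,r2:40,r3:20
c13: stall | r0:7,r1:Mul1,r2:40,r3:20
c14: stall | r0:7,r1:Mul1,r2:40,r3:20
c15: CDB Mul1=280; issue MUL r1<-Mul1 | r0:7,r1:Mul1,r2:40,r3:20
c16: CDB Mul2=1600; issue MUL r2<-Mul2 | r0:7,r1:Mul1,r2:Mul2,r3:20
c17: stall | r0:7,r1:Mul1,r2:Mul2,r3:20
c18: stall | r0:7,r1:Mul1,r2:Mul2,r3:20
c19: stall | r0:7,r1:Mul1,r2:Mul2,r3:20
c20: CDB Mul1=800; issue MUL r1<-Mul1 | r0:7,r1:Mul1,r2:Mul2,r3:20
c21: issue ADD r1<-Add1 | r0:7,r1:Add1,r2:Mul2,r3:20
c22: issue SUB r1<-Add2 | r0:7,r1:Add2,r2:Mul2,r3:20
c23: - | r0:7,r1:Add2,r2:Mul2,r3:20
c24: CDB Add1=14 | r0:7,r1:Add2,r2:Mul2,r3:20
c25: CDB Mul1=140 | r0:7,r1:Add2,r2:Mul2,r3:20
c26: CDB Mul2=16000 | r0:7,r1:Add2,r2:16000,r3:20
c27: CDB Add2=-7 | r0:7,r1:-7,r2:16000,r3:20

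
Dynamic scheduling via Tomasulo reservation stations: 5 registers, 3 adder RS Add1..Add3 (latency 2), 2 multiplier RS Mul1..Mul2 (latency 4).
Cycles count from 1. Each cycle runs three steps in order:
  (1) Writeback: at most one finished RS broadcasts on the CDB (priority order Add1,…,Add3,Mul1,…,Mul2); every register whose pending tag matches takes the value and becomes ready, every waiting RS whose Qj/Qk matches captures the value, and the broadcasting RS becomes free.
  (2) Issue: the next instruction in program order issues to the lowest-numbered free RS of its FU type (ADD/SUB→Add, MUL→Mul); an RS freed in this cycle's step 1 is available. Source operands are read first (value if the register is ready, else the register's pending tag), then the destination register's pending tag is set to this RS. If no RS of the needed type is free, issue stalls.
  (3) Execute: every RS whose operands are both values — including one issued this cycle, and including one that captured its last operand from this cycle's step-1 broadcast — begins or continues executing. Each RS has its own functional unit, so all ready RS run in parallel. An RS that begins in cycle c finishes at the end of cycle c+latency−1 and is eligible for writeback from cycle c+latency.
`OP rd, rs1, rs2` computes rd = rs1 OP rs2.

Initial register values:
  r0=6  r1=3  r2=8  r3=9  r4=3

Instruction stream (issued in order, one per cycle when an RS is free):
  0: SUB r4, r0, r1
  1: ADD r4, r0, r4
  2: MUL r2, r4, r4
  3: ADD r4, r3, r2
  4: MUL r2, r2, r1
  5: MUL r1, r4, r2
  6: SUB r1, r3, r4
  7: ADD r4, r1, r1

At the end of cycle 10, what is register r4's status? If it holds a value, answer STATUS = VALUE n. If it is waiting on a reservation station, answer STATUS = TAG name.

STATUS = TAG Add1

cycle 1: issue SUB r4<-Add1 // r0:6,r1:3,r2:8,r3:9,r4:Add1
cycle 2: issue ADD r4<-Add2 // r0:6,r1:3,r2:8,r3:9,r4:Add2
cycle 3: CDB Add1=3; issue MUL r2<-Mul1 // r0:6,r1:3,r2:Mul1,r3:9,r4:Add2
cycle 4: issue ADD r4<-Add1 // r0:6,r1:3,r2:Mul1,r3:9,r4:Add1
cycle 5: CDB Add2=9; issue MUL r2<-Mul2 // r0:6,r1:3,r2:Mul2,r3:9,r4:Add1
cycle 6: stall // r0:6,r1:3,r2:Mul2,r3:9,r4:Add1
cycle 7: stall // r0:6,r1:3,r2:Mul2,r3:9,r4:Add1
cycle 8: stall // r0:6,r1:3,r2:Mul2,r3:9,r4:Add1
cycle 9: CDB Mul1=81; issue MUL r1<-Mul1 // r0:6,r1:Mul1,r2:Mul2,r3:9,r4:Add1
cycle 10: issue SUB r1<-Add2 // r0:6,r1:Add2,r2:Mul2,r3:9,r4:Add1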